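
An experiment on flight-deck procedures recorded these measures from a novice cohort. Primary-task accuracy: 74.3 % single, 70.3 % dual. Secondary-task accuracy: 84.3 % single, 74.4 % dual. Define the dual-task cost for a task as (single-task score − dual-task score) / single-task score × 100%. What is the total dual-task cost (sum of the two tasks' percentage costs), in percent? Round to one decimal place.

Primary cost = (74.3 − 70.3) / 74.3 × 100% = 5.3836%.
Secondary cost = (84.3 − 74.4) / 84.3 × 100% = 11.7438%.
Total = 5.3836% + 11.7438% = 17.1274% ≈ 17.1%.

17.1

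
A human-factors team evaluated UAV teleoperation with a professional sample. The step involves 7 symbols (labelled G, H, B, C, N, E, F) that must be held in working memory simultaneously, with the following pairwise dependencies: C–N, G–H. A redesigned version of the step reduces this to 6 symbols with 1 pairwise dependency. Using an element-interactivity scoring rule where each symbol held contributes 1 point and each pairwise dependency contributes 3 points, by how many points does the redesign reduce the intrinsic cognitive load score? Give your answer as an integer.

Original: 7 × 1 + 2 × 3 = 7 + 6 = 13.
Redesigned: 6 × 1 + 1 × 3 = 6 + 3 = 9.
Reduction = 13 − 9 = 4.

4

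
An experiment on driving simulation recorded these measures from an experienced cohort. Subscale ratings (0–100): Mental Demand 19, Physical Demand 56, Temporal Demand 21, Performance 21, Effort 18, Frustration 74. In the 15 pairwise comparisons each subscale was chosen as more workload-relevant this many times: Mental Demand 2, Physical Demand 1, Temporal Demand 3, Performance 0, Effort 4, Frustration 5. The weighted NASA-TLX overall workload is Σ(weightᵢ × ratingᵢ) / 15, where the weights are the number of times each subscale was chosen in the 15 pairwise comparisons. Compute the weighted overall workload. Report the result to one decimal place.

The tallies are the weights (they sum to 15).
Weighted sum = 2·19 + 1·56 + 3·21 + 0·21 + 4·18 + 5·74
            = 38 + 56 + 63 + 0 + 72 + 370 = 599.
Overall workload = 599 / 15 = 39.9333 ≈ 39.9.

39.9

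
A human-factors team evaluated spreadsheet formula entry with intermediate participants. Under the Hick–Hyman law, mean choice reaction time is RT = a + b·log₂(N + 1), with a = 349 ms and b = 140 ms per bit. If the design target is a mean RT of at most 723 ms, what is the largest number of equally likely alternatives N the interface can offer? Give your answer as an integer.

Set 349 + 140·log₂(N + 1) ≤ 723.
log₂(N + 1) ≤ (723 − 349) / 140 = 2.6714.
N + 1 ≤ 2^2.6714 = 6.3705.
N ≤ 5.3705, so the largest integer N is 5.

5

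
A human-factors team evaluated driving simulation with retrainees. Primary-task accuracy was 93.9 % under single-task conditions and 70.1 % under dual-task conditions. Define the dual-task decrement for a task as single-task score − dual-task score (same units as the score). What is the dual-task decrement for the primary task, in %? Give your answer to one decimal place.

Decrement = 93.9 − 70.1 = 23.8000 % ≈ 23.8 %.

23.8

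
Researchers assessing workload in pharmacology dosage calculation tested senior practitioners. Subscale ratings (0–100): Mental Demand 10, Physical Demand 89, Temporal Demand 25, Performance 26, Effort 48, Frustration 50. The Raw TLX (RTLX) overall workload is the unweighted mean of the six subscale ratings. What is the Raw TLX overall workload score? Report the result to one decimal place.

41.3

Sum of ratings = 10 + 89 + 25 + 26 + 48 + 50 = 248.
RTLX = 248 / 6 = 41.3333 ≈ 41.3.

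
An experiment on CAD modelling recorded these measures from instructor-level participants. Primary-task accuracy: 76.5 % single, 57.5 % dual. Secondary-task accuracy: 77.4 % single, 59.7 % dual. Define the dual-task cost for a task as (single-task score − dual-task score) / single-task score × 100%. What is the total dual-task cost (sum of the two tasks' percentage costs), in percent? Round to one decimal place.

Primary cost = (76.5 − 57.5) / 76.5 × 100% = 24.8366%.
Secondary cost = (77.4 − 59.7) / 77.4 × 100% = 22.8682%.
Total = 24.8366% + 22.8682% = 47.7048% ≈ 47.7%.

47.7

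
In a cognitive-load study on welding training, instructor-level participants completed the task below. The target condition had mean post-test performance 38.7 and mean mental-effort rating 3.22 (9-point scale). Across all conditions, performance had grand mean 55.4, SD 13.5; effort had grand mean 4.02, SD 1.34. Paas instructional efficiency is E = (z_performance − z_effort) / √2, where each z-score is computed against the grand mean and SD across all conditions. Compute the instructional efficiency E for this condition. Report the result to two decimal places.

-0.45

z_performance = (38.7 − 55.4) / 13.5 = -16.7000 / 13.5 = -1.2370.
z_effort = (3.22 − 4.02) / 1.34 = -0.8000 / 1.34 = -0.5970.
z_P − z_E = -1.2370 − (-0.5970) = -0.6400.
E = -0.6400 / √2 = -0.6400 / 1.41421 = -0.4525 ≈ -0.45.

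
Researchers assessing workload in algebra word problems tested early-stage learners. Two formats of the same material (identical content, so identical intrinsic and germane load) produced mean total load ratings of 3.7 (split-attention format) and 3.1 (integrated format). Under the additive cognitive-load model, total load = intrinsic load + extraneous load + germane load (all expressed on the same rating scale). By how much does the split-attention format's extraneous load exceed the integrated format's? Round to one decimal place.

Intrinsic and germane load are equal across formats, so the difference in total load equals the difference in extraneous load.
Extraneous-load difference = 3.7 − 3.1 = 0.6.

0.6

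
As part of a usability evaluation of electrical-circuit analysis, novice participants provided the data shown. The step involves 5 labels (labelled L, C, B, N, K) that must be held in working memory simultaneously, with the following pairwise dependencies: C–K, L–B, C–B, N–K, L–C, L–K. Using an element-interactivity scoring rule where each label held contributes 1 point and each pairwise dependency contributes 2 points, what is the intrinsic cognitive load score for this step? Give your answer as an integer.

Count of labels held simultaneously: 5.
Count of pairwise dependencies listed: 6.
Element contribution: 5 × 1 = 5.
Interaction contribution: 6 × 2 = 12.
Intrinsic load = 5 + 12 = 17.

17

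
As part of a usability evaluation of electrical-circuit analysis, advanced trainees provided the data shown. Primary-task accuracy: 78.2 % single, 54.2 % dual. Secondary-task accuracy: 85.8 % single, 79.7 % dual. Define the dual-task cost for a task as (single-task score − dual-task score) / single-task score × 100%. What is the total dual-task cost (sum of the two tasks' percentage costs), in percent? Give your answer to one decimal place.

37.8

Primary cost = (78.2 − 54.2) / 78.2 × 100% = 30.6905%.
Secondary cost = (85.8 − 79.7) / 85.8 × 100% = 7.1096%.
Total = 30.6905% + 7.1096% = 37.8001% ≈ 37.8%.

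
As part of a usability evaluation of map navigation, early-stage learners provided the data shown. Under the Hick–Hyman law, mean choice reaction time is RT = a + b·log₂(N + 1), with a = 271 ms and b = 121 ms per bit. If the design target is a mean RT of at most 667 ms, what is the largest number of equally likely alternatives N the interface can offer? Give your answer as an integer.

8

Set 271 + 121·log₂(N + 1) ≤ 667.
log₂(N + 1) ≤ (667 − 271) / 121 = 3.2727.
N + 1 ≤ 2^3.2727 = 9.6645.
N ≤ 8.6645, so the largest integer N is 8.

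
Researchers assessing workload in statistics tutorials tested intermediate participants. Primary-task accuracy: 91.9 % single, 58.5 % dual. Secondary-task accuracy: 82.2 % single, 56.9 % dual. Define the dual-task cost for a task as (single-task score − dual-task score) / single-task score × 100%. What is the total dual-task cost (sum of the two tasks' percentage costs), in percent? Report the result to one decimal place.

67.1

Primary cost = (91.9 − 58.5) / 91.9 × 100% = 36.3439%.
Secondary cost = (82.2 − 56.9) / 82.2 × 100% = 30.7786%.
Total = 36.3439% + 30.7786% = 67.1225% ≈ 67.1%.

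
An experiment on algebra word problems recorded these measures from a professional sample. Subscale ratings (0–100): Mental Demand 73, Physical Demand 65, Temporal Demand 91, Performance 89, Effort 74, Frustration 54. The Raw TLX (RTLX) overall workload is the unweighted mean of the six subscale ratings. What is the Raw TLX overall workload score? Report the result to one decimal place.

Sum of ratings = 73 + 65 + 91 + 89 + 74 + 54 = 446.
RTLX = 446 / 6 = 74.3333 ≈ 74.3.

74.3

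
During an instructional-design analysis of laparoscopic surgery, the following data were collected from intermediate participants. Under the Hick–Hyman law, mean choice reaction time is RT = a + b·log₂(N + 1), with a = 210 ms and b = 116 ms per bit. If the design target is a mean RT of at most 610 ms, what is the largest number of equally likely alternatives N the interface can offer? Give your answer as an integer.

9

Set 210 + 116·log₂(N + 1) ≤ 610.
log₂(N + 1) ≤ (610 − 210) / 116 = 3.4483.
N + 1 ≤ 2^3.4483 = 10.9155.
N ≤ 9.9155, so the largest integer N is 9.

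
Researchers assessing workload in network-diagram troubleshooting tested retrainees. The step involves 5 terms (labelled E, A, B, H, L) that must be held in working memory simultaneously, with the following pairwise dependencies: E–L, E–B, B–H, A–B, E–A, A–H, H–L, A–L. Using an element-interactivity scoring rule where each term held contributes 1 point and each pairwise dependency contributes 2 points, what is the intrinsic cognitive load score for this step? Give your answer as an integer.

21

Count of terms held simultaneously: 5.
Count of pairwise dependencies listed: 8.
Element contribution: 5 × 1 = 5.
Interaction contribution: 8 × 2 = 16.
Intrinsic load = 5 + 16 = 21.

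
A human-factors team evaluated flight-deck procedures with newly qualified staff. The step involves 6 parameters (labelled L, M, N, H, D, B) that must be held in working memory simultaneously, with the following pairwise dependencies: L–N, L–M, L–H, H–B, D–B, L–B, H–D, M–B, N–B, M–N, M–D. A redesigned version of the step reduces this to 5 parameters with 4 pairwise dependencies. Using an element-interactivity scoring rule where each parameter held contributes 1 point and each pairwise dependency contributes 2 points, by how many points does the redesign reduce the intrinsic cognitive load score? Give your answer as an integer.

15

Original: 6 × 1 + 11 × 2 = 6 + 22 = 28.
Redesigned: 5 × 1 + 4 × 2 = 5 + 8 = 13.
Reduction = 28 − 13 = 15.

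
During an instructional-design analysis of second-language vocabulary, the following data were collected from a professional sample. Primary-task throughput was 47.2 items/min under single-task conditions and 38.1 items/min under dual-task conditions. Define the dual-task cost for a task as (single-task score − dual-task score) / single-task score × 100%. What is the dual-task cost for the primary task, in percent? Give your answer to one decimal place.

Cost = (47.2 − 38.1) / 47.2 × 100%
     = 9.1000 / 47.2 × 100% = 19.2797%.
≈ 19.3%.

19.3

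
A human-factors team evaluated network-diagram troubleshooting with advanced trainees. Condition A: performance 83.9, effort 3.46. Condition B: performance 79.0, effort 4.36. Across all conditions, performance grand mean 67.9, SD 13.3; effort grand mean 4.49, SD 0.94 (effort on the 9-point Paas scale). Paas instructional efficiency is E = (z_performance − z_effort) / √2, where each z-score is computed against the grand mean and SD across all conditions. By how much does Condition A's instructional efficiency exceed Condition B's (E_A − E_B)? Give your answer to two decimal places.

Condition A: z_P = (83.9 − 67.9)/13.3 = 1.2030; z_E = (3.46 − 4.49)/0.94 = -1.0957; E_A = (1.2030 − (-1.0957))/√2 = 1.6254.
Condition B: z_P = (79.0 − 67.9)/13.3 = 0.8346; z_E = (4.36 − 4.49)/0.94 = -0.1383; E_B = (0.8346 − (-0.1383))/√2 = 0.6879.
E_A − E_B = 1.6254 − 0.6879 = 0.9375 ≈ 0.94.

0.94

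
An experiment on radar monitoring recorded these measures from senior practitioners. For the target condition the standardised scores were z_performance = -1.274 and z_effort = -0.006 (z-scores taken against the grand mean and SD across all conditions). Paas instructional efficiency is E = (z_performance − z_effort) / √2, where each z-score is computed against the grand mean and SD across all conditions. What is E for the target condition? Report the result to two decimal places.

z_P − z_E = -1.274 − (-0.006) = -1.2680.
E = -1.2680 / √2 = -1.2680 / 1.41421 = -0.8966 ≈ -0.90.

-0.90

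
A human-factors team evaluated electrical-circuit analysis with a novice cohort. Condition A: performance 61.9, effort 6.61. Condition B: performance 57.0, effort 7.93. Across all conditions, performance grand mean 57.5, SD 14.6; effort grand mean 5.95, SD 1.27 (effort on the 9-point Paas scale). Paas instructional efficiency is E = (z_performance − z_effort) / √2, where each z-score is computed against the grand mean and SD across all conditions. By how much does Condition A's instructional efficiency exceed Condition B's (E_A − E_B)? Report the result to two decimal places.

Condition A: z_P = (61.9 − 57.5)/14.6 = 0.3014; z_E = (6.61 − 5.95)/1.27 = 0.5197; E_A = (0.3014 − 0.5197)/√2 = -0.1544.
Condition B: z_P = (57.0 − 57.5)/14.6 = -0.0342; z_E = (7.93 − 5.95)/1.27 = 1.5591; E_B = (-0.0342 − 1.5591)/√2 = -1.1266.
E_A − E_B = -0.1544 − (-1.1266) = 0.9722 ≈ 0.97.

0.97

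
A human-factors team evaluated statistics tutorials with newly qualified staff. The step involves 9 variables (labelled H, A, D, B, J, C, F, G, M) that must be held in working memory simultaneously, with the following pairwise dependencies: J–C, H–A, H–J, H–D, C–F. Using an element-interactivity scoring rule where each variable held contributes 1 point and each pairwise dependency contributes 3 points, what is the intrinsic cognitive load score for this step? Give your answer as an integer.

Count of variables held simultaneously: 9.
Count of pairwise dependencies listed: 5.
Element contribution: 9 × 1 = 9.
Interaction contribution: 5 × 3 = 15.
Intrinsic load = 9 + 15 = 24.

24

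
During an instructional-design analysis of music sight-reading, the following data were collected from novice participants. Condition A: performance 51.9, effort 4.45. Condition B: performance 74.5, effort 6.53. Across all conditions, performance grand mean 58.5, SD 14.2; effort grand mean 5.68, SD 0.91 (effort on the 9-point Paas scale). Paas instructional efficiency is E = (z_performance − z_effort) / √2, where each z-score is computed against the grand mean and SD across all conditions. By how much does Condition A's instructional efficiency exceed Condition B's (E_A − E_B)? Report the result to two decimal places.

0.49

Condition A: z_P = (51.9 − 58.5)/14.2 = -0.4648; z_E = (4.45 − 5.68)/0.91 = -1.3516; E_A = (-0.4648 − (-1.3516))/√2 = 0.6271.
Condition B: z_P = (74.5 − 58.5)/14.2 = 1.1268; z_E = (6.53 − 5.68)/0.91 = 0.9341; E_B = (1.1268 − 0.9341)/√2 = 0.1363.
E_A − E_B = 0.6271 − 0.1363 = 0.4908 ≈ 0.49.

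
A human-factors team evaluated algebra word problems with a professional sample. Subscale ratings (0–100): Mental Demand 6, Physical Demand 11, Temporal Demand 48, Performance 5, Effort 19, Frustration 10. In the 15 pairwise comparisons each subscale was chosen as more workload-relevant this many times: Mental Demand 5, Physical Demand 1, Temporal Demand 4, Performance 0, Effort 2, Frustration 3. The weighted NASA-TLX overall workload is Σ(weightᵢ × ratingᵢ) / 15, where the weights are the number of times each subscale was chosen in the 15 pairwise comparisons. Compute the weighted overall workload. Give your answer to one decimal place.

20.1

The tallies are the weights (they sum to 15).
Weighted sum = 5·6 + 1·11 + 4·48 + 0·5 + 2·19 + 3·10
            = 30 + 11 + 192 + 0 + 38 + 30 = 301.
Overall workload = 301 / 15 = 20.0667 ≈ 20.1.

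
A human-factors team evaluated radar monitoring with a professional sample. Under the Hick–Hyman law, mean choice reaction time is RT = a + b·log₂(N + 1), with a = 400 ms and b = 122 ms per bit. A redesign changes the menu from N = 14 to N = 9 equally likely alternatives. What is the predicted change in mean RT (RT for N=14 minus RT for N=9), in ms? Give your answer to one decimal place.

RT(14) = 400 + 122·log₂(15) = 400 + 122·3.9069 = 876.6418 ms.
RT(9) = 400 + 122·log₂(10) = 400 + 122·3.3219 = 805.2718 ms.
Difference = 876.6418 − 805.2718 = 71.3700 ≈ 71.4 ms.

71.4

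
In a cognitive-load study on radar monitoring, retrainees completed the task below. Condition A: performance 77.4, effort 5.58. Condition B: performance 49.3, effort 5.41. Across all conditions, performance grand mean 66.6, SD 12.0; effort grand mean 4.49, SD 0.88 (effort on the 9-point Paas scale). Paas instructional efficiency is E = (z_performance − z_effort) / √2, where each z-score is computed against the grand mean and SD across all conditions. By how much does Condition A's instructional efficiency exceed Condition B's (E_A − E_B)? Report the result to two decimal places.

1.52

Condition A: z_P = (77.4 − 66.6)/12.0 = 0.9000; z_E = (5.58 − 4.49)/0.88 = 1.2386; E_A = (0.9000 − 1.2386)/√2 = -0.2394.
Condition B: z_P = (49.3 − 66.6)/12.0 = -1.4417; z_E = (5.41 − 4.49)/0.88 = 1.0455; E_B = (-1.4417 − 1.0455)/√2 = -1.7587.
E_A − E_B = -0.2394 − (-1.7587) = 1.5193 ≈ 1.52.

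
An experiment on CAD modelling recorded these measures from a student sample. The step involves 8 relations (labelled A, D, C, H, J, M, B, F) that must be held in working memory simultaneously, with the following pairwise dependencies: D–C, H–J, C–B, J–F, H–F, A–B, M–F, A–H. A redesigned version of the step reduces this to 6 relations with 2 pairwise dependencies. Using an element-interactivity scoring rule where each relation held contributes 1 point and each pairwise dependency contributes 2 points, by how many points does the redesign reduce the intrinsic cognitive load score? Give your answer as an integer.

Original: 8 × 1 + 8 × 2 = 8 + 16 = 24.
Redesigned: 6 × 1 + 2 × 2 = 6 + 4 = 10.
Reduction = 24 − 10 = 14.

14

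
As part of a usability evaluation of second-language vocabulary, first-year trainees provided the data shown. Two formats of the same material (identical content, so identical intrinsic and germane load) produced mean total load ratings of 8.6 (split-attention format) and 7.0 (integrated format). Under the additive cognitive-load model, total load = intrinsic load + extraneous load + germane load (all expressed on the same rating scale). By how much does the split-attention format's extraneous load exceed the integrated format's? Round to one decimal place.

Intrinsic and germane load are equal across formats, so the difference in total load equals the difference in extraneous load.
Extraneous-load difference = 8.6 − 7.0 = 1.6.

1.6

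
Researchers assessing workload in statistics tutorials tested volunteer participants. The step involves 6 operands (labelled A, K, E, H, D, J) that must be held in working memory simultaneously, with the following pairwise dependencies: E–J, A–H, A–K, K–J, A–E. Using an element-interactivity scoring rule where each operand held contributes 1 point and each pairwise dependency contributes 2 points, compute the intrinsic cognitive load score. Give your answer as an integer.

16

Count of operands held simultaneously: 6.
Count of pairwise dependencies listed: 5.
Element contribution: 6 × 1 = 6.
Interaction contribution: 5 × 2 = 10.
Intrinsic load = 6 + 10 = 16.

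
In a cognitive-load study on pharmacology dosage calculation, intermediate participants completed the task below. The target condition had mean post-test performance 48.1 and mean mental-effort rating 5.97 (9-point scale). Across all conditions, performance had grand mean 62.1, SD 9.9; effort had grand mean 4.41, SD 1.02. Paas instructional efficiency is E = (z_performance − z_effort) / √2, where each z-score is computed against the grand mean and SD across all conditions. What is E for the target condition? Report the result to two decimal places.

-2.08

z_performance = (48.1 − 62.1) / 9.9 = -14.0000 / 9.9 = -1.4141.
z_effort = (5.97 − 4.41) / 1.02 = 1.5600 / 1.02 = 1.5294.
z_P − z_E = -1.4141 − 1.5294 = -2.9435.
E = -2.9435 / √2 = -2.9435 / 1.41421 = -2.0814 ≈ -2.08.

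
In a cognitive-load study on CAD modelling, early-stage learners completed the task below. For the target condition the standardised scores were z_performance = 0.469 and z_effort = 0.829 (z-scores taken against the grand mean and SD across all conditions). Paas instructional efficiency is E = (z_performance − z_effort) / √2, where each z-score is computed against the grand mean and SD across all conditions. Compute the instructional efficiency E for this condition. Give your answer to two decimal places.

z_P − z_E = 0.469 − 0.829 = -0.3600.
E = -0.3600 / √2 = -0.3600 / 1.41421 = -0.2546 ≈ -0.25.

-0.25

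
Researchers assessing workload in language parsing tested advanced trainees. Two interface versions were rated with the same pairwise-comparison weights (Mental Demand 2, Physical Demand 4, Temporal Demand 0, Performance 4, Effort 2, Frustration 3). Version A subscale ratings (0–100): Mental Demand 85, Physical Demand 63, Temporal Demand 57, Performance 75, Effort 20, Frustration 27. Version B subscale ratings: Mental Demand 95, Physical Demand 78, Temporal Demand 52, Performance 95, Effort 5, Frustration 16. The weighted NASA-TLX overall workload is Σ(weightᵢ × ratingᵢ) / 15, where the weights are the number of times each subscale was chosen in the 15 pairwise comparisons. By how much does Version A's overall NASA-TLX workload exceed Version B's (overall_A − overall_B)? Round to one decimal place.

Version A weighted sum = 2·85 + 4·63 + 0·57 + 4·75 + 2·20 + 3·27 = 170 + 252 + 0 + 300 + 40 + 81 = 843; overall_A = 843/15 = 56.2000.
Version B weighted sum = 2·95 + 4·78 + 0·52 + 4·95 + 2·5 + 3·16 = 190 + 312 + 0 + 380 + 10 + 48 = 940; overall_B = 940/15 = 62.6667.
Difference = 56.2000 − 62.6667 = -6.4667 ≈ -6.5.

-6.5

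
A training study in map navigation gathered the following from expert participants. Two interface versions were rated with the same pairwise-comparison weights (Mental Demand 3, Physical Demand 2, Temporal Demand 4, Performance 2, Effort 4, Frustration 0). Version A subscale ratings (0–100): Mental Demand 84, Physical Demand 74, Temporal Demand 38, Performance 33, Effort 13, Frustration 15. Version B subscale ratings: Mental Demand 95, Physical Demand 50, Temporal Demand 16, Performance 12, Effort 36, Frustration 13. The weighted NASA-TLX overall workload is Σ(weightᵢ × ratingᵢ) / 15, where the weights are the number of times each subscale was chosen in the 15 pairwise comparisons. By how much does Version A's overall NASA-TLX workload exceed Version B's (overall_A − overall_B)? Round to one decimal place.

Version A weighted sum = 3·84 + 2·74 + 4·38 + 2·33 + 4·13 + 0·15 = 252 + 148 + 152 + 66 + 52 + 0 = 670; overall_A = 670/15 = 44.6667.
Version B weighted sum = 3·95 + 2·50 + 4·16 + 2·12 + 4·36 + 0·13 = 285 + 100 + 64 + 24 + 144 + 0 = 617; overall_B = 617/15 = 41.1333.
Difference = 44.6667 − 41.1333 = 3.5334 ≈ 3.5.

3.5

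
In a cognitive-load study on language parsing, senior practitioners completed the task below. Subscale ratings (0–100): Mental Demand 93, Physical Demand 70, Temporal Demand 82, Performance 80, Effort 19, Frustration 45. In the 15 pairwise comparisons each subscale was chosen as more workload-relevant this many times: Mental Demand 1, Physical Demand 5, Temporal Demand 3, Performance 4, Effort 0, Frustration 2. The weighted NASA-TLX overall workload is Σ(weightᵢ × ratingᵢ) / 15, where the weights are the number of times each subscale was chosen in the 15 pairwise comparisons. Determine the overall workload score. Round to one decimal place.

The tallies are the weights (they sum to 15).
Weighted sum = 1·93 + 5·70 + 3·82 + 4·80 + 0·19 + 2·45
            = 93 + 350 + 246 + 320 + 0 + 90 = 1099.
Overall workload = 1099 / 15 = 73.2667 ≈ 73.3.

73.3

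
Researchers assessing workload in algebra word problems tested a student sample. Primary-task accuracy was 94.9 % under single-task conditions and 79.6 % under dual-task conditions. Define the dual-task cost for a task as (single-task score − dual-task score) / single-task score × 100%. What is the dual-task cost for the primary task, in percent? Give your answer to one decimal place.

Cost = (94.9 − 79.6) / 94.9 × 100%
     = 15.3000 / 94.9 × 100% = 16.1222%.
≈ 16.1%.

16.1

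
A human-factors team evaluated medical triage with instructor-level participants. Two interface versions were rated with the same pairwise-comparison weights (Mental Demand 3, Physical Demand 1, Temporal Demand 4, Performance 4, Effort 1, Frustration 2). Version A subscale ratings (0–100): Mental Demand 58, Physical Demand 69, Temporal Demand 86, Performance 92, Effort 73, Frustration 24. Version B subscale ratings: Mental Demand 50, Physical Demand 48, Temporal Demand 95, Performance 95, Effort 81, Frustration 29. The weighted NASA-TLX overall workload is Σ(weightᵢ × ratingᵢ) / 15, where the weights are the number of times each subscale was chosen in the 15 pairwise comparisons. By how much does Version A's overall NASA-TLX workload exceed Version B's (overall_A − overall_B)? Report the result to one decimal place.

Version A weighted sum = 3·58 + 1·69 + 4·86 + 4·92 + 1·73 + 2·24 = 174 + 69 + 344 + 368 + 73 + 48 = 1076; overall_A = 1076/15 = 71.7333.
Version B weighted sum = 3·50 + 1·48 + 4·95 + 4·95 + 1·81 + 2·29 = 150 + 48 + 380 + 380 + 81 + 58 = 1097; overall_B = 1097/15 = 73.1333.
Difference = 71.7333 − 73.1333 = -1.4000 ≈ -1.4.

-1.4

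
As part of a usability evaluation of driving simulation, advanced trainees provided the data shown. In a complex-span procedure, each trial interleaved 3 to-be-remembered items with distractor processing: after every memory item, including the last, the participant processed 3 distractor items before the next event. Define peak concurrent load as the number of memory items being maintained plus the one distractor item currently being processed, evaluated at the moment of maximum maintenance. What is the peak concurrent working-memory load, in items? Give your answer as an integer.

4

Maintenance is greatest during the distractor(s) after memory item 3: all 3 memory items are being held.
One distractor item is concurrently being processed.
Peak concurrent load = 3 + 1 = 4 items.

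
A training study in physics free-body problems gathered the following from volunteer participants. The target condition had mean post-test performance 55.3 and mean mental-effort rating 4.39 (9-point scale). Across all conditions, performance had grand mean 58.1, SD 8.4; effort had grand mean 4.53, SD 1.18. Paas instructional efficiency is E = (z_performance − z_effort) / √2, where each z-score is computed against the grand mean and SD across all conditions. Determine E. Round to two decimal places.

-0.15

z_performance = (55.3 − 58.1) / 8.4 = -2.8000 / 8.4 = -0.3333.
z_effort = (4.39 − 4.53) / 1.18 = -0.1400 / 1.18 = -0.1186.
z_P − z_E = -0.3333 − (-0.1186) = -0.2147.
E = -0.2147 / √2 = -0.2147 / 1.41421 = -0.1518 ≈ -0.15.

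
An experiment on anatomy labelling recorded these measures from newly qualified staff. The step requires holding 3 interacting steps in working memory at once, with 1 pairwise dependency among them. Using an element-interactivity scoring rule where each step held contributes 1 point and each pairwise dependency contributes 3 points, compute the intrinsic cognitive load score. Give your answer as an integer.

Element contribution: 3 × 1 = 3.
Interaction contribution: 1 × 3 = 3.
Intrinsic load = 3 + 3 = 6.

6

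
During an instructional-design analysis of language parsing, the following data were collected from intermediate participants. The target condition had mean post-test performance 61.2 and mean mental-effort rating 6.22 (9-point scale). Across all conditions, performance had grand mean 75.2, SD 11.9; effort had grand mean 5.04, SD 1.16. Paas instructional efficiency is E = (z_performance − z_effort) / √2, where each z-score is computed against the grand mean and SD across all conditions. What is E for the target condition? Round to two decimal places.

z_performance = (61.2 − 75.2) / 11.9 = -14.0000 / 11.9 = -1.1765.
z_effort = (6.22 − 5.04) / 1.16 = 1.1800 / 1.16 = 1.0172.
z_P − z_E = -1.1765 − 1.0172 = -2.1937.
E = -2.1937 / √2 = -2.1937 / 1.41421 = -1.5512 ≈ -1.55.

-1.55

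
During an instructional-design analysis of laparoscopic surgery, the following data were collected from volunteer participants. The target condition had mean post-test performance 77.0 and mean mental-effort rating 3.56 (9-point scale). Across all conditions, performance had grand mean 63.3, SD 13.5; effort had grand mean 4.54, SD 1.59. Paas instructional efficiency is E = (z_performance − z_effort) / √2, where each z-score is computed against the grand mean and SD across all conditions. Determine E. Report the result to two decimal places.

1.15

z_performance = (77.0 − 63.3) / 13.5 = 13.7000 / 13.5 = 1.0148.
z_effort = (3.56 − 4.54) / 1.59 = -0.9800 / 1.59 = -0.6164.
z_P − z_E = 1.0148 − (-0.6164) = 1.6312.
E = 1.6312 / √2 = 1.6312 / 1.41421 = 1.1534 ≈ 1.15.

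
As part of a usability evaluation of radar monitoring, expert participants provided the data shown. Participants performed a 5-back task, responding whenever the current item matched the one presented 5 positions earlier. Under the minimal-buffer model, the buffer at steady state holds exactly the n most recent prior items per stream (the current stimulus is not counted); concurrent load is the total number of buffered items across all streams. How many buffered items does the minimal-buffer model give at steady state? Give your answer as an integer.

5

The buffer holds the 5 most recent prior items.
Steady-state concurrent load = 5 items.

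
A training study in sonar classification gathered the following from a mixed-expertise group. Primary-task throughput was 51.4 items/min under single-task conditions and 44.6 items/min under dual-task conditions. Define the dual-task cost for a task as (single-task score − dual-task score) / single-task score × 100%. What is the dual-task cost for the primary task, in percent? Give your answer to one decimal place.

Cost = (51.4 − 44.6) / 51.4 × 100%
     = 6.8000 / 51.4 × 100% = 13.2296%.
≈ 13.2%.

13.2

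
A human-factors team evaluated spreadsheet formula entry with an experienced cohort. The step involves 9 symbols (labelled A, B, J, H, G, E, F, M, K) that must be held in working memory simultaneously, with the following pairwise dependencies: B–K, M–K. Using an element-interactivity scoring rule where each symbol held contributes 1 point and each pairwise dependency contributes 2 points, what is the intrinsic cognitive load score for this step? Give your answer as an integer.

13

Count of symbols held simultaneously: 9.
Count of pairwise dependencies listed: 2.
Element contribution: 9 × 1 = 9.
Interaction contribution: 2 × 2 = 4.
Intrinsic load = 9 + 4 = 13.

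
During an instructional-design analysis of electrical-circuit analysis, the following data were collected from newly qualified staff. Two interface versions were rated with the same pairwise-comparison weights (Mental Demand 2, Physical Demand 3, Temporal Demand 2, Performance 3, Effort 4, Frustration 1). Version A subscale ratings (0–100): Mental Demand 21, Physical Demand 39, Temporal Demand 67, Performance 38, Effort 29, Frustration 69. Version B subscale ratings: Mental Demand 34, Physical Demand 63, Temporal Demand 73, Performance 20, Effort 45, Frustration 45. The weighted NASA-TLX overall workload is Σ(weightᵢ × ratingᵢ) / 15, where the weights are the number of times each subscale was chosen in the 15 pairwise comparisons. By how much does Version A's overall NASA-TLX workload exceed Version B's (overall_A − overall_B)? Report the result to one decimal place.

-6.4

Version A weighted sum = 2·21 + 3·39 + 2·67 + 3·38 + 4·29 + 1·69 = 42 + 117 + 134 + 114 + 116 + 69 = 592; overall_A = 592/15 = 39.4667.
Version B weighted sum = 2·34 + 3·63 + 2·73 + 3·20 + 4·45 + 1·45 = 68 + 189 + 146 + 60 + 180 + 45 = 688; overall_B = 688/15 = 45.8667.
Difference = 39.4667 − 45.8667 = -6.4000 ≈ -6.4.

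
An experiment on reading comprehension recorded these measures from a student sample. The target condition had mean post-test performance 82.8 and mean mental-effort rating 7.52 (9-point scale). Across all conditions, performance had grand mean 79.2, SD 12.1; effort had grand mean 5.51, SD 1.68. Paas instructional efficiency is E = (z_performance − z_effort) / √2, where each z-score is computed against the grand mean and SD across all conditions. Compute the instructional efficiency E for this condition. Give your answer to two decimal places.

z_performance = (82.8 − 79.2) / 12.1 = 3.6000 / 12.1 = 0.2975.
z_effort = (7.52 − 5.51) / 1.68 = 2.0100 / 1.68 = 1.1964.
z_P − z_E = 0.2975 − 1.1964 = -0.8989.
E = -0.8989 / √2 = -0.8989 / 1.41421 = -0.6356 ≈ -0.64.

-0.64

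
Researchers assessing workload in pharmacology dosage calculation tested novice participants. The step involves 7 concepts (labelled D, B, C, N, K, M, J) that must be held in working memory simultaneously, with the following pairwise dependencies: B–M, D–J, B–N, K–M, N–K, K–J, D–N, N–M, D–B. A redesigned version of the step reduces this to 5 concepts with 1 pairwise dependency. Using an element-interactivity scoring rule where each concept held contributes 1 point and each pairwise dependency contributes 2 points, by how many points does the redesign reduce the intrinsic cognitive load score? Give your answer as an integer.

Original: 7 × 1 + 9 × 2 = 7 + 18 = 25.
Redesigned: 5 × 1 + 1 × 2 = 5 + 2 = 7.
Reduction = 25 − 7 = 18.

18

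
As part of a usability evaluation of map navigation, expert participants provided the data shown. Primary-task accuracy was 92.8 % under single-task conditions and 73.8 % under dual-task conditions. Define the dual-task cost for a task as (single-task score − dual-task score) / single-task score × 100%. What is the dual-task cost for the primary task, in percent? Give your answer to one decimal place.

Cost = (92.8 − 73.8) / 92.8 × 100%
     = 19.0000 / 92.8 × 100% = 20.4741%.
≈ 20.5%.

20.5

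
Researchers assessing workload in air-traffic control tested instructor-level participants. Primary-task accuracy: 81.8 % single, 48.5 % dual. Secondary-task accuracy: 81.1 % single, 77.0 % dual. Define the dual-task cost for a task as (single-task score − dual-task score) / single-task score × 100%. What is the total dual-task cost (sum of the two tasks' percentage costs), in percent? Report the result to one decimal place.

45.8

Primary cost = (81.8 − 48.5) / 81.8 × 100% = 40.7090%.
Secondary cost = (81.1 − 77.0) / 81.1 × 100% = 5.0555%.
Total = 40.7090% + 5.0555% = 45.7645% ≈ 45.8%.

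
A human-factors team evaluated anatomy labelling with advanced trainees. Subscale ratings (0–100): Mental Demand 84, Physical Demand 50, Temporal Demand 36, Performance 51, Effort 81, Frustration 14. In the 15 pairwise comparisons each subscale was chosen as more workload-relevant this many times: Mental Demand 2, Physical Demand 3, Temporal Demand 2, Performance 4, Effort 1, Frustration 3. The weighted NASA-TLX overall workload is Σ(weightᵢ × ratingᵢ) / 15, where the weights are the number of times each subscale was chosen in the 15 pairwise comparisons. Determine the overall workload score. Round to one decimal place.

The tallies are the weights (they sum to 15).
Weighted sum = 2·84 + 3·50 + 2·36 + 4·51 + 1·81 + 3·14
            = 168 + 150 + 72 + 204 + 81 + 42 = 717.
Overall workload = 717 / 15 = 47.8000 ≈ 47.8.

47.8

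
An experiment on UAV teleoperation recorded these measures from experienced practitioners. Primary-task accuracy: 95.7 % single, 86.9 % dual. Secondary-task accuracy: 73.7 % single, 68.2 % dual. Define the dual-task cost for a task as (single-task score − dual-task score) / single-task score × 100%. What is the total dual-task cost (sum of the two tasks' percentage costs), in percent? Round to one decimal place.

Primary cost = (95.7 − 86.9) / 95.7 × 100% = 9.1954%.
Secondary cost = (73.7 − 68.2) / 73.7 × 100% = 7.4627%.
Total = 9.1954% + 7.4627% = 16.6581% ≈ 16.7%.

16.7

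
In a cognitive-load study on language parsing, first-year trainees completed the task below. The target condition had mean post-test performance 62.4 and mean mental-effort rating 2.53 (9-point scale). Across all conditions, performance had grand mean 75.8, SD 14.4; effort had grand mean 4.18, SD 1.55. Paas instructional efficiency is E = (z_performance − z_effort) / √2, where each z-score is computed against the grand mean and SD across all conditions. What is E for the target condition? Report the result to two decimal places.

z_performance = (62.4 − 75.8) / 14.4 = -13.4000 / 14.4 = -0.9306.
z_effort = (2.53 − 4.18) / 1.55 = -1.6500 / 1.55 = -1.0645.
z_P − z_E = -0.9306 − (-1.0645) = 0.1339.
E = 0.1339 / √2 = 0.1339 / 1.41421 = 0.0947 ≈ 0.09.

0.09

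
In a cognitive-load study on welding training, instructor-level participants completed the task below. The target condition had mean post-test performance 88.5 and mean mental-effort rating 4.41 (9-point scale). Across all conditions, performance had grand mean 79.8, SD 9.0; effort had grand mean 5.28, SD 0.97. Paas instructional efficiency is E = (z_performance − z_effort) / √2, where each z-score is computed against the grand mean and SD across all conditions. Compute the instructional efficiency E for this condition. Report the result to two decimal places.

1.32

z_performance = (88.5 − 79.8) / 9.0 = 8.7000 / 9.0 = 0.9667.
z_effort = (4.41 − 5.28) / 0.97 = -0.8700 / 0.97 = -0.8969.
z_P − z_E = 0.9667 − (-0.8969) = 1.8636.
E = 1.8636 / √2 = 1.8636 / 1.41421 = 1.3178 ≈ 1.32.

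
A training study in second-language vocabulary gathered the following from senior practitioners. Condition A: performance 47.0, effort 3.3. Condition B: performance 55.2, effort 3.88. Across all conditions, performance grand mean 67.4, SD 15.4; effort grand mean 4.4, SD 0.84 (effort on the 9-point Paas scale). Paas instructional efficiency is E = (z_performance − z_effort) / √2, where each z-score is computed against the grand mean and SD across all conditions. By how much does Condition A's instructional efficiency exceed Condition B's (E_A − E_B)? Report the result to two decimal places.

Condition A: z_P = (47.0 − 67.4)/15.4 = -1.3247; z_E = (3.3 − 4.4)/0.84 = -1.3095; E_A = (-1.3247 − (-1.3095))/√2 = -0.0107.
Condition B: z_P = (55.2 − 67.4)/15.4 = -0.7922; z_E = (3.88 − 4.4)/0.84 = -0.6190; E_B = (-0.7922 − (-0.6190))/√2 = -0.1225.
E_A − E_B = -0.0107 − (-0.1225) = 0.1118 ≈ 0.11.

0.11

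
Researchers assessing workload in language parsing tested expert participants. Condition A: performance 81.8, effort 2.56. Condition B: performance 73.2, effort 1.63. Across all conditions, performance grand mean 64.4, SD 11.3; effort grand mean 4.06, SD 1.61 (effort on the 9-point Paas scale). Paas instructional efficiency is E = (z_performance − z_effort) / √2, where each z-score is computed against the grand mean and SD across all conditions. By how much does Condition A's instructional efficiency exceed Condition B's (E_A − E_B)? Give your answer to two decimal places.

0.13

Condition A: z_P = (81.8 − 64.4)/11.3 = 1.5398; z_E = (2.56 − 4.06)/1.61 = -0.9317; E_A = (1.5398 − (-0.9317))/√2 = 1.7476.
Condition B: z_P = (73.2 − 64.4)/11.3 = 0.7788; z_E = (1.63 − 4.06)/1.61 = -1.5093; E_B = (0.7788 − (-1.5093))/√2 = 1.6179.
E_A − E_B = 1.7476 − 1.6179 = 0.1297 ≈ 0.13.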